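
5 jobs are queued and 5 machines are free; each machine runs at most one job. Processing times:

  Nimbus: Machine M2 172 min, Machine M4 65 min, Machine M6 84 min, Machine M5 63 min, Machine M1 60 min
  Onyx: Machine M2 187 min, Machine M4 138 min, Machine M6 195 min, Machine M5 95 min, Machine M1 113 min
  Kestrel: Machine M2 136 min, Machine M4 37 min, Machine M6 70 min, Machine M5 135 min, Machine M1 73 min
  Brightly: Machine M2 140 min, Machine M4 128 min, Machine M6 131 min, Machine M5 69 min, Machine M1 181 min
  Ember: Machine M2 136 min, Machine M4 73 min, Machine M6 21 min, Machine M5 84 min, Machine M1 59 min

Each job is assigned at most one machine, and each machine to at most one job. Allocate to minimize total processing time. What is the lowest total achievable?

This is the linear assignment problem.
Optimal: Nimbus→Machine M1 (60 min), Onyx→Machine M5 (95 min), Kestrel→Machine M4 (37 min), Brightly→Machine M2 (140 min), Ember→Machine M6 (21 min) — total 60+95+37+140+21 = 353 min.
Column-greedy (each machine in turn goes to its cheapest remaining job) gives 404 min, worse by 51.
Swapping Onyx↔Ember (Onyx→Machine M6 195 min, Ember→Machine M5 84 min) adds 163.
Checked against all permutations: 353 min is optimal.

Minimum total: 353 min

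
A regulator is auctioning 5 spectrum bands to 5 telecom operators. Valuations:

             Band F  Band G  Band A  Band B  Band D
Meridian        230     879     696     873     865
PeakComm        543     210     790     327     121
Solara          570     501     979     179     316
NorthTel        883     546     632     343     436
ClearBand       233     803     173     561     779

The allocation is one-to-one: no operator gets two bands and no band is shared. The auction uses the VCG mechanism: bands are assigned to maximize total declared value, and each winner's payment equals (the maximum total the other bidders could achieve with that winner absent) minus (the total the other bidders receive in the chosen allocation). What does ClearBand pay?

Efficient allocation: Meridian→Band D ($865M), PeakComm→Band B ($327M), Solara→Band A ($979M), NorthTel→Band F ($883M), ClearBand→Band G ($803M); total welfare W = $3857M.
ClearBand receives Band G at value $803M, so the others get W − 803 = $3054M.
Without ClearBand: best allocation of the remaining 4 bidders over all 5 bands is Meridian→Band G ($879M), PeakComm→Band B ($327M), Solara→Band A ($979M), NorthTel→Band F ($883M), total $3068M.
VCG payment = (others' best without ClearBand) − (others' welfare with ClearBand) = 3068 − 3054 = $14M.

ClearBand pays $14M.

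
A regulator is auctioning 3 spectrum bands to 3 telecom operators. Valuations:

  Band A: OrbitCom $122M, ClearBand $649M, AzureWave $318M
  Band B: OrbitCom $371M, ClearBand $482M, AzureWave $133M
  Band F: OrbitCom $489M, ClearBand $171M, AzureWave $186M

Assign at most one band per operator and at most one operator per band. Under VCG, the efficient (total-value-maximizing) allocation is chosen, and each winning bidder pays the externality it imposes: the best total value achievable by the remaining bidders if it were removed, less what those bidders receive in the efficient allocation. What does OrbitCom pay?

OrbitCom pays $35M.

Efficient allocation: OrbitCom→Band F ($489M), ClearBand→Band B ($482M), AzureWave→Band A ($318M); total welfare W = $1289M.
OrbitCom receives Band F at value $489M, so the others get W − 489 = $800M.
Without OrbitCom: best allocation of the remaining 2 bidders over all 3 bands is ClearBand→Band A ($649M), AzureWave→Band F ($186M), total $835M.
VCG payment = (others' best without OrbitCom) − (others' welfare with OrbitCom) = 835 − 800 = $35M.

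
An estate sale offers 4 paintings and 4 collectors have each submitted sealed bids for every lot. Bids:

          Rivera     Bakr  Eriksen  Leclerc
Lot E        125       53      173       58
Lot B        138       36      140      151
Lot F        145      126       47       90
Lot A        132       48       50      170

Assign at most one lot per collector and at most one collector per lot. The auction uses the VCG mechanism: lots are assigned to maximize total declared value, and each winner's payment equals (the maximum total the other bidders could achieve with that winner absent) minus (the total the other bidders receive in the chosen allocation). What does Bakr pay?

Efficient allocation: Rivera→Lot B ($138), Bakr→Lot F ($126), Eriksen→Lot E ($173), Leclerc→Lot A ($170); total welfare W = $607.
Bakr receives Lot F at value $126, so the others get W − 126 = $481.
Without Bakr: best allocation of the remaining 3 bidders over all 4 lots is Rivera→Lot F ($145), Eriksen→Lot E ($173), Leclerc→Lot A ($170), total $488.
VCG payment = (others' best without Bakr) − (others' welfare with Bakr) = 488 − 481 = $7.

Bakr pays $7.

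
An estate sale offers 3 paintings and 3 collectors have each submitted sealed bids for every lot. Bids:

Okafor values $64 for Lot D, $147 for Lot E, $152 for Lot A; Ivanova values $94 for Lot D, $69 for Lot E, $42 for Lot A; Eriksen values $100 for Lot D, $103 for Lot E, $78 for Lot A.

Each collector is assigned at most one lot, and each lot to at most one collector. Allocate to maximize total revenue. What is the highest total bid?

Optimal: Okafor→Lot A ($152), Ivanova→Lot D ($94), Eriksen→Lot E ($103) — total 152+94+103 = $349.
Column-greedy (each lot in turn goes to its best remaining collector) gives $289, worse by 60.
Next-best assignment: Okafor→Lot A, Ivanova→Lot E, Eriksen→Lot D = $321.
Swapping Ivanova↔Okafor (Ivanova→Lot A $42, Okafor→Lot D $64) loses 140.
Checked against all permutations: $349 is optimal.

Maximum total: $349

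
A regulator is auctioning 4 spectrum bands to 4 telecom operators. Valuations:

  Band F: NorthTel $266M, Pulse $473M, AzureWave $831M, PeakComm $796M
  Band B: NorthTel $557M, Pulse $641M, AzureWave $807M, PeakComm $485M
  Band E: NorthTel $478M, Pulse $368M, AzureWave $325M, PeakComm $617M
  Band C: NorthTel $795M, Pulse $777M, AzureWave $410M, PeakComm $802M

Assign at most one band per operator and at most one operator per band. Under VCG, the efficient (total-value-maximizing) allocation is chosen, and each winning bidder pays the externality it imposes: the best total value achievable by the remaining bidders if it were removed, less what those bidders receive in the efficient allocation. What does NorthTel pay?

NorthTel pays $291M.

Efficient allocation: NorthTel→Band C ($795M), Pulse→Band B ($641M), AzureWave→Band F ($831M), PeakComm→Band E ($617M); total welfare W = $2884M.
NorthTel receives Band C at value $795M, so the others get W − 795 = $2089M.
Without NorthTel: best allocation of the remaining 3 bidders over all 4 bands is Pulse→Band C ($777M), AzureWave→Band B ($807M), PeakComm→Band F ($796M), total $2380M.
VCG payment = (others' best without NorthTel) − (others' welfare with NorthTel) = 2380 − 2089 = $291M.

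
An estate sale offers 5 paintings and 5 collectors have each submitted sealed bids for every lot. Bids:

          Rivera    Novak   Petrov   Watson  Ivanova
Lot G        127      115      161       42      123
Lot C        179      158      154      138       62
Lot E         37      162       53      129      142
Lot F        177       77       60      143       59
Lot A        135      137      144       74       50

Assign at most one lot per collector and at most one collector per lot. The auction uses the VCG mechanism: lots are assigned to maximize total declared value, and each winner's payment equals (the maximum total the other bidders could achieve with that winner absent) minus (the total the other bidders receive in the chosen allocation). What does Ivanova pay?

Ivanova pays $25.

Efficient allocation: Rivera→Lot C ($179), Novak→Lot A ($137), Petrov→Lot G ($161), Watson→Lot F ($143), Ivanova→Lot E ($142); total welfare W = $762.
Ivanova receives Lot E at value $142, so the others get W − 142 = $620.
Without Ivanova: best allocation of the remaining 4 bidders over all 5 lots is Rivera→Lot C ($179), Novak→Lot E ($162), Petrov→Lot G ($161), Watson→Lot F ($143), total $645.
VCG payment = (others' best without Ivanova) − (others' welfare with Ivanova) = 645 − 620 = $25.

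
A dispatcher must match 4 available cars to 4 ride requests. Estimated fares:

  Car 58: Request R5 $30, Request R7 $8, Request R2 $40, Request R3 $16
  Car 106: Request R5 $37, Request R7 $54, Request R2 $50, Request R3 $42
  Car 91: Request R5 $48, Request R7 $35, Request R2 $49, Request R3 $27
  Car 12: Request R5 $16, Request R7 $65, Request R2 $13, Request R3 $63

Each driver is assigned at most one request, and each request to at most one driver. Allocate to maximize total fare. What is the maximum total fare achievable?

Optimal: Car 58→Request R2 ($40), Car 106→Request R7 ($54), Car 91→Request R5 ($48), Car 12→Request R3 ($63) — total 40+54+48+63 = $205.
Max-entry greedy (repeatedly take the single best remaining cell) gives $179, worse by 26.
Checked against all permutations: $205 is optimal.

Max total: $205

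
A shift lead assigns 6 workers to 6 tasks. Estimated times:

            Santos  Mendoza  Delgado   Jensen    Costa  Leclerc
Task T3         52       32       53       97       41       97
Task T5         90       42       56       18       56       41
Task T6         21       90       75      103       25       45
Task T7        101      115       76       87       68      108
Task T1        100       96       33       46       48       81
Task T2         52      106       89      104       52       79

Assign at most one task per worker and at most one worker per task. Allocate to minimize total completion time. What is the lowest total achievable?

Minimum total: 248 min

Optimal: Santos→Task T2 (52 min), Mendoza→Task T3 (32 min), Delgado→Task T1 (33 min), Jensen→Task T5 (18 min), Costa→Task T7 (68 min), Leclerc→Task T6 (45 min) — total 52+32+33+18+68+45 = 248 min.
Column-greedy (each task in turn goes to its cheapest remaining worker) gives 251 min, worse by 3.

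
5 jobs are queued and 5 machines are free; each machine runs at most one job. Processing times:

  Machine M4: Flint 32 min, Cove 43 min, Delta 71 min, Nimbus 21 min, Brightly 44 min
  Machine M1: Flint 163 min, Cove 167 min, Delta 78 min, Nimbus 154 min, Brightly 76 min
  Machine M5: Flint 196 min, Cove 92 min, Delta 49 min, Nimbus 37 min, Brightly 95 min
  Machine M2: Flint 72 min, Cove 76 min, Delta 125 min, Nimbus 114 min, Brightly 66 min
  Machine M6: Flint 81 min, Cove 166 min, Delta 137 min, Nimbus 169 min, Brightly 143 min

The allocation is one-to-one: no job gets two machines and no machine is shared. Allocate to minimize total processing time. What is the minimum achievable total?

This is a one-to-one assignment (minimum-cost bipartite matching).
Optimal: Flint→Machine M6 (81 min), Cove→Machine M2 (76 min), Delta→Machine M5 (49 min), Nimbus→Machine M4 (21 min), Brightly→Machine M1 (76 min) — total 81+76+49+21+76 = 303 min.
Row-greedy (each job in turn takes its cheapest remaining machine) gives 454 min, worse by 151.
Next-best assignment: Flint→Machine M6, Cove→Machine M4, Delta→Machine M1, Nimbus→Machine M5, Brightly→Machine M2 = 305 min.

Minimum total: 303 min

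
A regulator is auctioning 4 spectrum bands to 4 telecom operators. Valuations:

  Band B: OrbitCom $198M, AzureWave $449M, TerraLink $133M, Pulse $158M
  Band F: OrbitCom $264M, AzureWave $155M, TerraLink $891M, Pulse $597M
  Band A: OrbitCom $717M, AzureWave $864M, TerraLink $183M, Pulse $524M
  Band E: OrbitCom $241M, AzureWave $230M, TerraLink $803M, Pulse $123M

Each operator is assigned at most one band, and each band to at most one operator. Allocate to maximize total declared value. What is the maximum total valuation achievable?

Optimal: OrbitCom→Band A ($717M), AzureWave→Band B ($449M), TerraLink→Band E ($803M), Pulse→Band F ($597M) — total 717+449+803+597 = $2566M.
Column-greedy (each band in turn goes to its best remaining operator) gives $2180M, worse by 386.
Checked against all permutations: $2566M is optimal.

Maximum total: $2566M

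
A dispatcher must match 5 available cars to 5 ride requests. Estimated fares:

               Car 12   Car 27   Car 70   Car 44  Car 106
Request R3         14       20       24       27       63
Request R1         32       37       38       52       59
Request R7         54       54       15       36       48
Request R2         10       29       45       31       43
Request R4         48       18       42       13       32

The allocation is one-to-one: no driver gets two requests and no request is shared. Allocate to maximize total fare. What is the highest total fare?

Optimal: Car 12→Request R4 ($48), Car 27→Request R7 ($54), Car 70→Request R2 ($45), Car 44→Request R1 ($52), Car 106→Request R3 ($63) — total 48+54+45+52+63 = $262.
Row-greedy (each driver in turn takes its best remaining request) gives $195, worse by 67.
Next-best assignment: Car 12→Request R7, Car 27→Request R2, Car 70→Request R4, Car 44→Request R1, Car 106→Request R3 = $240.

Maximum total: $262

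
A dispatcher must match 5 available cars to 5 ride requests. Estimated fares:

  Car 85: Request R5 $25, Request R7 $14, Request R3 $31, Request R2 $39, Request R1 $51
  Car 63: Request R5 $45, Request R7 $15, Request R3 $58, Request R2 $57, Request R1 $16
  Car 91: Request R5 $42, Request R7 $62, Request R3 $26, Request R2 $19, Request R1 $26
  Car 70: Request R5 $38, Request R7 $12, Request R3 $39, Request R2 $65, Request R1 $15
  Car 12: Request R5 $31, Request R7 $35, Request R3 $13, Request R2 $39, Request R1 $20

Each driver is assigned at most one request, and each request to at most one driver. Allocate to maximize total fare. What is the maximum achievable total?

Treat this as an assignment problem: match each driver to one request.
Optimal: Car 85→Request R1 ($51), Car 63→Request R3 ($58), Car 91→Request R7 ($62), Car 70→Request R2 ($65), Car 12→Request R5 ($31) — total 51+58+62+65+31 = $267.
Column-greedy (each request in turn goes to its best remaining driver) gives $205, worse by 62.
Every other assignment is strictly worse.

Max total: $267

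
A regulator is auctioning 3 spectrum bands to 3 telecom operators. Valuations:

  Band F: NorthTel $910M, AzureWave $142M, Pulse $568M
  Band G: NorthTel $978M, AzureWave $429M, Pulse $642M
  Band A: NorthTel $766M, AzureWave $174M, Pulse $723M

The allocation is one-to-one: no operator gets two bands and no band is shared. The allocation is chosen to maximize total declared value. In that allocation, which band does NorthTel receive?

NorthTel receives Band F.

Optimal: NorthTel→Band F ($910M), AzureWave→Band G ($429M), Pulse→Band A ($723M) — total 910+429+723 = $2062M.
Column-greedy (each band in turn goes to its best remaining operator) gives $1726M, worse by 336.
Swapping NorthTel↔Pulse (NorthTel→Band A $766M, Pulse→Band F $568M) loses 299.
Every other assignment is strictly worse.
NorthTel's own top band is Band G ($978M), but forcing NorthTel→Band G and reassigning the rest optimally gives only $1843M — worse by 219.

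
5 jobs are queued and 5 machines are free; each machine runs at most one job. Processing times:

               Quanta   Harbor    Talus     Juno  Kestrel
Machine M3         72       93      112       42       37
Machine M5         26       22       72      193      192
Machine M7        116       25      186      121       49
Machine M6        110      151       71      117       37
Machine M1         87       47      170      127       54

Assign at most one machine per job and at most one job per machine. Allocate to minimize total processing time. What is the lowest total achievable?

This is a one-to-one assignment (minimum-cost bipartite matching).
Optimal: Quanta→Machine M5 (26 min), Harbor→Machine M7 (25 min), Talus→Machine M6 (71 min), Juno→Machine M3 (42 min), Kestrel→Machine M1 (54 min) — total 26+25+71+42+54 = 218 min.
Min-entry greedy (repeatedly take the single cheapest remaining cell) gives 338 min, worse by 120.

Minimum total: 218 min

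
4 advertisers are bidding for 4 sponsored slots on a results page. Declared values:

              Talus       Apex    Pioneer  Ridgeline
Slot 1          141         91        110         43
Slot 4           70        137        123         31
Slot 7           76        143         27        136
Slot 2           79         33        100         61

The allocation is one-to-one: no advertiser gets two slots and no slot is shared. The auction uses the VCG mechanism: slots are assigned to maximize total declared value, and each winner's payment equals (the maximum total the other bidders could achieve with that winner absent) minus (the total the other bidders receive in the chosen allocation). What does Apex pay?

Efficient allocation: Talus→Slot 1 ($141), Apex→Slot 4 ($137), Pioneer→Slot 2 ($100), Ridgeline→Slot 7 ($136); total welfare W = $514.
Apex receives Slot 4 at value $137, so the others get W − 137 = $377.
Without Apex: best allocation of the remaining 3 bidders over all 4 slots is Talus→Slot 1 ($141), Pioneer→Slot 4 ($123), Ridgeline→Slot 7 ($136), total $400.
VCG payment = (others' best without Apex) − (others' welfare with Apex) = 400 − 377 = $23.

Apex pays $23.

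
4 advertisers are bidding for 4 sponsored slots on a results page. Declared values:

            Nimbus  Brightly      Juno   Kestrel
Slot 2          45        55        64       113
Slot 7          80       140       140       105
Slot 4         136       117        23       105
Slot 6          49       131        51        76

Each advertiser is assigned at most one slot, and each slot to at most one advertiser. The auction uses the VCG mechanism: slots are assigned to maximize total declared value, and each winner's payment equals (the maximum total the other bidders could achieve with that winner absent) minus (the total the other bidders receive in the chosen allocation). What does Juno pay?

Juno pays $9.

Efficient allocation: Nimbus→Slot 4 ($136), Brightly→Slot 6 ($131), Juno→Slot 7 ($140), Kestrel→Slot 2 ($113); total welfare W = $520.
Juno receives Slot 7 at value $140, so the others get W − 140 = $380.
Without Juno: best allocation of the remaining 3 bidders over all 4 slots is Nimbus→Slot 4 ($136), Brightly→Slot 7 ($140), Kestrel→Slot 2 ($113), total $389.
VCG payment = (others' best without Juno) − (others' welfare with Juno) = 389 − 380 = $9.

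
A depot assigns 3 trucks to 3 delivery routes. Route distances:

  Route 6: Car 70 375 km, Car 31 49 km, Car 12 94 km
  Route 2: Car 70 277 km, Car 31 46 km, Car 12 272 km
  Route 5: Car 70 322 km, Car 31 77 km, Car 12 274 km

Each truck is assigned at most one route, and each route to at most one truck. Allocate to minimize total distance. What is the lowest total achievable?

Min total: 448 km

This is a one-to-one assignment (minimum-cost bipartite matching).
Optimal: Car 70→Route 2 (277 km), Car 31→Route 5 (77 km), Car 12→Route 6 (94 km) — total 277+77+94 = 448 km.
Column-greedy (each route in turn goes to its cheapest remaining truck) gives 643 km, worse by 195.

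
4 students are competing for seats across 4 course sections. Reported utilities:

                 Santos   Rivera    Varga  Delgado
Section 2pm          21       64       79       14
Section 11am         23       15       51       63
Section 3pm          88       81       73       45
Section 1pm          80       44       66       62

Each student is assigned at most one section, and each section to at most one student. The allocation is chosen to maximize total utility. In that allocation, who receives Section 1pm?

Santos receives Section 1pm.

This is the linear assignment problem.
Optimal: Santos→Section 1pm (80 points), Rivera→Section 3pm (81 points), Varga→Section 2pm (79 points), Delgado→Section 11am (63 points) — total 80+81+79+63 = 303 points.
Column-greedy (each section in turn goes to its best remaining student) gives 274 points, worse by 29.
Swapping Santos↔Rivera (Santos→Section 3pm 88 points, Rivera→Section 1pm 44 points) loses 29.
Santos's own top section is Section 3pm (88 points), but forcing Santos→Section 3pm and reassigning the rest optimally gives only 281 points — worse by 22.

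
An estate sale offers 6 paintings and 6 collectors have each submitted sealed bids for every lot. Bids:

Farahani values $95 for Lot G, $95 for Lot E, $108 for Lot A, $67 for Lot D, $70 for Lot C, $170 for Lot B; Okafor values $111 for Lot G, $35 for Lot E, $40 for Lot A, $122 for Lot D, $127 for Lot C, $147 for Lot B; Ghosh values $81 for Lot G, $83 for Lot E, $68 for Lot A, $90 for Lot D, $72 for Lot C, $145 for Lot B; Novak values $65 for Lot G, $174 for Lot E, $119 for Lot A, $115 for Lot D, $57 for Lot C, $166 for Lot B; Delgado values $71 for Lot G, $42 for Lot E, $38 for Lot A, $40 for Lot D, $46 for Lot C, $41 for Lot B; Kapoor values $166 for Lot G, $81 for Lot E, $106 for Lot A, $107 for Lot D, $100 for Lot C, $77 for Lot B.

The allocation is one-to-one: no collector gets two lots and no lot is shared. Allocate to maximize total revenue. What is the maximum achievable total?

Max total: $765

Optimal: Farahani→Lot B ($170), Okafor→Lot C ($127), Ghosh→Lot D ($90), Novak→Lot E ($174), Delgado→Lot A ($38), Kapoor→Lot G ($166) — total 170+127+90+174+38+166 = $765.
Row-greedy (each collector in turn takes its best remaining lot) gives $738, worse by 27.
Swapping Okafor↔Farahani (Okafor→Lot B $147, Farahani→Lot C $70) loses 80.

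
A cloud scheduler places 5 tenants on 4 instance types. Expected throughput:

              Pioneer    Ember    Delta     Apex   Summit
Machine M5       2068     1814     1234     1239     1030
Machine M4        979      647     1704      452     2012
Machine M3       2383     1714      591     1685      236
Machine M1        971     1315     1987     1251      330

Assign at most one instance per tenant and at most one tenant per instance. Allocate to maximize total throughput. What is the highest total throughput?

Maximum total: 8196 ops/s

Optimal: Ember→Machine M5 (1814 ops/s), Summit→Machine M4 (2012 ops/s), Pioneer→Machine M3 (2383 ops/s), Delta→Machine M1 (1987 ops/s) — total 1814+2012+2383+1987 = 8196 ops/s.
Row-greedy (each tenant in turn takes its best remaining instance) gives 6636 ops/s, worse by 1560.
Next-best assignment: Pioneer→Machine M5, Summit→Machine M4, Ember→Machine M3, Delta→Machine M1 = 7781 ops/s.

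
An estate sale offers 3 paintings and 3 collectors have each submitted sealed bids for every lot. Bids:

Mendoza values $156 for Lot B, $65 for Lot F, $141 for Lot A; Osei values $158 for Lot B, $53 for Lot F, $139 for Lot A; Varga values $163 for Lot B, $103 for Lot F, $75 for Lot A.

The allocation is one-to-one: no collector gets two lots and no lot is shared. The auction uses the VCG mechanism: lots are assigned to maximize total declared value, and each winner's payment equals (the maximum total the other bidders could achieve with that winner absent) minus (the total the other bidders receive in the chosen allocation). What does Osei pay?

Osei pays $60.

Efficient allocation: Mendoza→Lot A ($141), Osei→Lot B ($158), Varga→Lot F ($103); total welfare W = $402.
Osei receives Lot B at value $158, so the others get W − 158 = $244.
Without Osei: best allocation of the remaining 2 bidders over all 3 lots is Mendoza→Lot A ($141), Varga→Lot B ($163), total $304.
VCG payment = (others' best without Osei) − (others' welfare with Osei) = 304 − 244 = $60.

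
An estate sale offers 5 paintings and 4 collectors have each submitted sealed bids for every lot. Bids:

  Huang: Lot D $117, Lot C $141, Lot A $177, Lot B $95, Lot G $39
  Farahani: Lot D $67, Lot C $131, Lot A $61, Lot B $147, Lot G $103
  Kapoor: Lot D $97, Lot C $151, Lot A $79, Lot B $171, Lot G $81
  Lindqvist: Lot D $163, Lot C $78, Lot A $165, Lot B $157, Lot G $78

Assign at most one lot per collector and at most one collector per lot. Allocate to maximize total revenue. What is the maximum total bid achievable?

Max total: $642

Treat this as an assignment problem: match each collector to one lot.
Optimal: Huang→Lot A ($177), Farahani→Lot C ($131), Kapoor→Lot B ($171), Lindqvist→Lot D ($163) — total 177+131+171+163 = $642.
Row-greedy (each collector in turn takes its best remaining lot) gives $638, worse by 4.
Next-best assignment: Huang→Lot A, Farahani→Lot B, Kapoor→Lot C, Lindqvist→Lot D = $638.
Swapping Kapoor↔Lindqvist (Kapoor→Lot D $97, Lindqvist→Lot B $157) loses 80.
Every other assignment is strictly worse.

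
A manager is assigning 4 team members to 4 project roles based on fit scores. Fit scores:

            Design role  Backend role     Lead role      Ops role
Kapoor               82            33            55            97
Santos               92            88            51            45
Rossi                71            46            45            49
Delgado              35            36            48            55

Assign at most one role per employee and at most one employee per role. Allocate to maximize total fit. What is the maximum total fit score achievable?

Maximum total: 304 pts

Optimal: Kapoor→Ops role (97 pts), Santos→Backend role (88 pts), Rossi→Design role (71 pts), Delgado→Lead role (48 pts) — total 97+88+71+48 = 304 pts.
Max-entry greedy (repeatedly take the single best remaining cell) gives 283 pts, worse by 21.
Swapping Delgado↔Rossi (Delgado→Design role 35 pts, Rossi→Lead role 45 pts) loses 39.
Every other assignment is strictly worse.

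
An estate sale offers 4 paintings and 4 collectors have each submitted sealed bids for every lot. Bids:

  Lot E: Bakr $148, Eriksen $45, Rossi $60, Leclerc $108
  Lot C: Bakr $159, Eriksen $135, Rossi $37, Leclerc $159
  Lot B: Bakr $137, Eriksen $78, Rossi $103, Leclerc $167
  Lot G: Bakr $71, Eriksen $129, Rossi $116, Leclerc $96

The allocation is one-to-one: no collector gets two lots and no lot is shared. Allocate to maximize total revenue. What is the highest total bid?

This is a one-to-one assignment (maximum-weight bipartite matching).
Optimal: Bakr→Lot E ($148), Eriksen→Lot C ($135), Rossi→Lot G ($116), Leclerc→Lot B ($167) — total 148+135+116+167 = $566.
Max-entry greedy (repeatedly take the single best remaining cell) gives $515, worse by 51.

Maximum total: $566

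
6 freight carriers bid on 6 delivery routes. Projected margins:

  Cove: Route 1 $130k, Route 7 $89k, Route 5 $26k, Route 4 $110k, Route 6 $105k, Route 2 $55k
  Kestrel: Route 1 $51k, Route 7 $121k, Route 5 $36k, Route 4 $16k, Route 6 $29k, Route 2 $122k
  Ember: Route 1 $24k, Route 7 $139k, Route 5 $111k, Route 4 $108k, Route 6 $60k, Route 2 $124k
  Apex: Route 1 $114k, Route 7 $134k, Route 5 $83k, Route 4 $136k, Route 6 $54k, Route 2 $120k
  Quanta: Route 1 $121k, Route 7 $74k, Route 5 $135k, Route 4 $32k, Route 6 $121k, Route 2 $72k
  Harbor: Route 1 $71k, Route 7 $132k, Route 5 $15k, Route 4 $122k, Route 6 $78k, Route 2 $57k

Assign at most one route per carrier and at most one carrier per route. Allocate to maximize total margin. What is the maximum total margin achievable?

This is the linear assignment problem.
Optimal: Cove→Route 1 ($130k), Kestrel→Route 2 ($122k), Ember→Route 5 ($111k), Apex→Route 4 ($136k), Quanta→Route 6 ($121k), Harbor→Route 7 ($132k) — total 130+122+111+136+121+132 = $752k.
Column-greedy (each route in turn goes to its best remaining carrier) gives $740k, worse by 12.
Next-best assignment: Cove→Route 1, Kestrel→Route 2, Ember→Route 7, Apex→Route 4, Quanta→Route 5, Harbor→Route 6 = $740k.
Swapping Cove↔Quanta (Cove→Route 6 $105k, Quanta→Route 1 $121k) loses 25.

Max total: $752k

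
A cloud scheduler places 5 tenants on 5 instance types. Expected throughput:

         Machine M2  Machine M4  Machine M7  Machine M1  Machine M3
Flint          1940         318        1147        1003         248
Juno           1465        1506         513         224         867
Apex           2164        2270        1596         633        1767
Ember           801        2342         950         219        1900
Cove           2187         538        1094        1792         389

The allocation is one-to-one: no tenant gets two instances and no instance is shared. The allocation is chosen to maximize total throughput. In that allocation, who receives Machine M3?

Ember receives Machine M3.

Optimal: Flint→Machine M2 (1940 ops/s), Juno→Machine M4 (1506 ops/s), Apex→Machine M7 (1596 ops/s), Ember→Machine M3 (1900 ops/s), Cove→Machine M1 (1792 ops/s) — total 1940+1506+1596+1900+1792 = 8734 ops/s.
Row-greedy (each tenant in turn takes its best remaining instance) gives 7955 ops/s, worse by 779.
Next-best assignment: Flint→Machine M7, Juno→Machine M2, Apex→Machine M4, Ember→Machine M3, Cove→Machine M1 = 8574 ops/s.
Swapping Flint↔Cove (Flint→Machine M1 1003 ops/s, Cove→Machine M2 2187 ops/s) loses 542.
Every other assignment is strictly worse.
Ember's own top instance is Machine M4 (2342 ops/s), but forcing Ember→Machine M4 and reassigning the rest optimally gives only 8537 ops/s — worse by 197.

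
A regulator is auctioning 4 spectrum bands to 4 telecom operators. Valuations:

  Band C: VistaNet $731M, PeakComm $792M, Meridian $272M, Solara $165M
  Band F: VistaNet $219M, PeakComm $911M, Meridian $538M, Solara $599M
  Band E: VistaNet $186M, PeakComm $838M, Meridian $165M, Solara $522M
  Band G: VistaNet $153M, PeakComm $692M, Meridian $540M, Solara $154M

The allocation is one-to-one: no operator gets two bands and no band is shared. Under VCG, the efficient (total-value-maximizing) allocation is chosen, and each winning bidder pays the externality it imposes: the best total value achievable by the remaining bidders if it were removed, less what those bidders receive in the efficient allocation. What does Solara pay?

Efficient allocation: VistaNet→Band C ($731M), PeakComm→Band E ($838M), Meridian→Band G ($540M), Solara→Band F ($599M); total welfare W = $2708M.
Solara receives Band F at value $599M, so the others get W − 599 = $2109M.
Without Solara: best allocation of the remaining 3 bidders over all 4 bands is VistaNet→Band C ($731M), PeakComm→Band F ($911M), Meridian→Band G ($540M), total $2182M.
VCG payment = (others' best without Solara) − (others' welfare with Solara) = 2182 − 2109 = $73M.

Solara pays $73M.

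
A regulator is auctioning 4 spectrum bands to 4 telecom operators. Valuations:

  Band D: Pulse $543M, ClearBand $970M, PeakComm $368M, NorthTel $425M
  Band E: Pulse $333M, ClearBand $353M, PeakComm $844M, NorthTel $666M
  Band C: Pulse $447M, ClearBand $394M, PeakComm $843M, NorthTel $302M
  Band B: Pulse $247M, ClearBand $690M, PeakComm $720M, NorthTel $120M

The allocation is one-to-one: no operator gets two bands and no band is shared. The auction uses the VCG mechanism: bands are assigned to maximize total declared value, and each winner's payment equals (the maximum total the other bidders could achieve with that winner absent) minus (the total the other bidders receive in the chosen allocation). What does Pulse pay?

Efficient allocation: Pulse→Band C ($447M), ClearBand→Band D ($970M), PeakComm→Band B ($720M), NorthTel→Band E ($666M); total welfare W = $2803M.
Pulse receives Band C at value $447M, so the others get W − 447 = $2356M.
Without Pulse: best allocation of the remaining 3 bidders over all 4 bands is ClearBand→Band D ($970M), PeakComm→Band C ($843M), NorthTel→Band E ($666M), total $2479M.
VCG payment = (others' best without Pulse) − (others' welfare with Pulse) = 2479 − 2356 = $123M.

Pulse pays $123M.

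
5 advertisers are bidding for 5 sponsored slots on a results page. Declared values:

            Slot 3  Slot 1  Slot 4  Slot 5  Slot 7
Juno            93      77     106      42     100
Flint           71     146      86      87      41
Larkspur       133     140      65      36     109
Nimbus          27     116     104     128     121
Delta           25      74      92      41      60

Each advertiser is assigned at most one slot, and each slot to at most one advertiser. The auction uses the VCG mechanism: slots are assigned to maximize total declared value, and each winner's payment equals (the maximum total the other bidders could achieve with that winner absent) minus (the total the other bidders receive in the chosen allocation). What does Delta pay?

Delta pays $6.

Efficient allocation: Juno→Slot 7 ($100), Flint→Slot 1 ($146), Larkspur→Slot 3 ($133), Nimbus→Slot 5 ($128), Delta→Slot 4 ($92); total welfare W = $599.
Delta receives Slot 4 at value $92, so the others get W − 92 = $507.
Without Delta: best allocation of the remaining 4 bidders over all 5 slots is Juno→Slot 4 ($106), Flint→Slot 1 ($146), Larkspur→Slot 3 ($133), Nimbus→Slot 5 ($128), total $513.
VCG payment = (others' best without Delta) − (others' welfare with Delta) = 513 − 507 = $6.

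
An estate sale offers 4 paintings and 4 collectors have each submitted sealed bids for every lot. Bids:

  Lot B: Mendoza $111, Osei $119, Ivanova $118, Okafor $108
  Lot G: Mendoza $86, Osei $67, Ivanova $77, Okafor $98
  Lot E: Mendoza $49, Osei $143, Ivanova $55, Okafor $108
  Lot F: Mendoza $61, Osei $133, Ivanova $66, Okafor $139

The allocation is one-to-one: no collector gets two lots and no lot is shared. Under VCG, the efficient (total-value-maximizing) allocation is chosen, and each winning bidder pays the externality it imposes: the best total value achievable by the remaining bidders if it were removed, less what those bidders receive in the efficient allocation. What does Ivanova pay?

Ivanova pays $25.

Efficient allocation: Mendoza→Lot G ($86), Osei→Lot E ($143), Ivanova→Lot B ($118), Okafor→Lot F ($139); total welfare W = $486.
Ivanova receives Lot B at value $118, so the others get W − 118 = $368.
Without Ivanova: best allocation of the remaining 3 bidders over all 4 lots is Mendoza→Lot B ($111), Osei→Lot E ($143), Okafor→Lot F ($139), total $393.
VCG payment = (others' best without Ivanova) − (others' welfare with Ivanova) = 393 − 368 = $25.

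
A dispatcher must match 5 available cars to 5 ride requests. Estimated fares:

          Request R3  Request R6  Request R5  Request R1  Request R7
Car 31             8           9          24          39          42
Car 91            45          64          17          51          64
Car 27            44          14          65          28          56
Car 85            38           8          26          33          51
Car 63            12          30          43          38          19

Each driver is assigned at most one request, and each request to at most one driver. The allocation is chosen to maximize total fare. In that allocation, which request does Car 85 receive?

Car 85 receives Request R3.

Optimal: Car 31→Request R7 ($42), Car 91→Request R6 ($64), Car 27→Request R5 ($65), Car 85→Request R3 ($38), Car 63→Request R1 ($38) — total 42+64+65+38+38 = $247.
Column-greedy (each request in turn goes to its best remaining driver) gives $230, worse by 17.
Next-best assignment: Car 31→Request R1, Car 91→Request R6, Car 27→Request R3, Car 85→Request R7, Car 63→Request R5 = $241.
Car 85's own top request is Request R7 ($51), but forcing Car 85→Request R7 and reassigning the rest optimally gives only $241 — worse by 6.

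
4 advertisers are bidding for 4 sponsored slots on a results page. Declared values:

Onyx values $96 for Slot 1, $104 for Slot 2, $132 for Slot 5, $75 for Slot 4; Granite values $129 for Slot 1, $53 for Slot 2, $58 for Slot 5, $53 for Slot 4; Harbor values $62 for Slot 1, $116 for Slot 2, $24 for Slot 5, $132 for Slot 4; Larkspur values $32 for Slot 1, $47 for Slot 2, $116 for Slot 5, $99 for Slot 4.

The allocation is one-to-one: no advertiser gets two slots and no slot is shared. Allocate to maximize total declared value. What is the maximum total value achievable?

Optimal: Onyx→Slot 2 ($104), Granite→Slot 1 ($129), Harbor→Slot 4 ($132), Larkspur→Slot 5 ($116) — total 104+129+132+116 = $481.
Column-greedy (each slot in turn goes to its best remaining advertiser) gives $476, worse by 5.
Every other assignment is strictly worse.

Max total: $481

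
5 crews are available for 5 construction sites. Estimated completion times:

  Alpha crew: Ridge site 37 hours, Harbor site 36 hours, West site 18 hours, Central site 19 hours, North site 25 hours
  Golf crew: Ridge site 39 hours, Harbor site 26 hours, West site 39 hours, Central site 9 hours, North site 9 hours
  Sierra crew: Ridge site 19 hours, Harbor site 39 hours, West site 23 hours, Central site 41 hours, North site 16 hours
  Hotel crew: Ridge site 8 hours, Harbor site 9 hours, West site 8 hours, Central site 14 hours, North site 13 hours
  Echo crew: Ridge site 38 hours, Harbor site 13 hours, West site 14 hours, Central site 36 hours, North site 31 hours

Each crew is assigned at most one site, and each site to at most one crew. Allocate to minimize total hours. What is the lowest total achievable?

Min total: 64 hours

This is the linear assignment problem.
Optimal: Alpha crew→West site (18 hours), Golf crew→Central site (9 hours), Sierra crew→North site (16 hours), Hotel crew→Ridge site (8 hours), Echo crew→Harbor site (13 hours) — total 18+9+16+8+13 = 64 hours.
Next-best assignment: Alpha crew→Central site, Golf crew→North site, Sierra crew→Ridge site, Hotel crew→West site, Echo crew→Harbor site = 68 hours.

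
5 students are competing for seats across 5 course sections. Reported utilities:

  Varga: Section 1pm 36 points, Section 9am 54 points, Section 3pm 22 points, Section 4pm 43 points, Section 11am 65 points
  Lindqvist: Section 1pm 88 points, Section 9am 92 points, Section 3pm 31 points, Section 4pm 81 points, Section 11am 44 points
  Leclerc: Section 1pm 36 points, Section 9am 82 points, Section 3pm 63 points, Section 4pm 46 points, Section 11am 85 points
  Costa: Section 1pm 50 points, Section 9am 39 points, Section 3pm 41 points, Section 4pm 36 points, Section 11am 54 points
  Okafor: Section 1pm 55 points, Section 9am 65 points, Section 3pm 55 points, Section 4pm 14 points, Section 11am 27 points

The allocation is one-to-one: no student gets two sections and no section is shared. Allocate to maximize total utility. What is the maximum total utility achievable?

Max total: 333 points

Treat this as an assignment problem: match each student to one section.
Optimal: Varga→Section 11am (65 points), Lindqvist→Section 4pm (81 points), Leclerc→Section 9am (82 points), Costa→Section 1pm (50 points), Okafor→Section 3pm (55 points) — total 65+81+82+50+55 = 333 points.
Row-greedy (each student in turn takes its best remaining section) gives 284 points, worse by 49.
Checked against all permutations: 333 points is optimal.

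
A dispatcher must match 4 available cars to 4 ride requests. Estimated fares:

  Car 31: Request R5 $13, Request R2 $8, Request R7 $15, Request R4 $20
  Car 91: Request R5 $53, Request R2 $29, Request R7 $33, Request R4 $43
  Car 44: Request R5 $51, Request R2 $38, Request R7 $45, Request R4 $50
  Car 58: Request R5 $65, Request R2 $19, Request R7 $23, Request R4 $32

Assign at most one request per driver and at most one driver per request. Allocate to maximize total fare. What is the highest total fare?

Max total: $161

This is the linear assignment problem.
Optimal: Car 31→Request R2 ($8), Car 91→Request R4 ($43), Car 44→Request R7 ($45), Car 58→Request R5 ($65) — total 8+43+45+65 = $161.
Column-greedy (each request in turn goes to its best remaining driver) gives $156, worse by 5.
No other one-to-one assignment exceeds $161.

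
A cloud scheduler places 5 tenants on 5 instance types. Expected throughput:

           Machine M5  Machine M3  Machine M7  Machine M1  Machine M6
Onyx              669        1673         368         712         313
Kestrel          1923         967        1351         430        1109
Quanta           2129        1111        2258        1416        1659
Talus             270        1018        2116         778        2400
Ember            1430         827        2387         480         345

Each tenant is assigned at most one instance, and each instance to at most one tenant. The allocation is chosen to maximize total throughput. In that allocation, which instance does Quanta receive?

Optimal: Onyx→Machine M3 (1673 ops/s), Kestrel→Machine M5 (1923 ops/s), Quanta→Machine M1 (1416 ops/s), Talus→Machine M6 (2400 ops/s), Ember→Machine M7 (2387 ops/s) — total 1673+1923+1416+2400+2387 = 9799 ops/s.
Max-entry greedy (repeatedly take the single best remaining cell) gives 9019 ops/s, worse by 780.
Quanta's own top instance is Machine M7 (2258 ops/s), but forcing Quanta→Machine M7 and reassigning the rest optimally gives only 8734 ops/s — worse by 1065.

Quanta receives Machine M1.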